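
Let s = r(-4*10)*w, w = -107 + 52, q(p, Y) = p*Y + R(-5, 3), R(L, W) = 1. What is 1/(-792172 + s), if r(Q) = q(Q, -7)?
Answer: -1/807627 ≈ -1.2382e-6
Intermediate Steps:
q(p, Y) = 1 + Y*p (q(p, Y) = p*Y + 1 = Y*p + 1 = 1 + Y*p)
r(Q) = 1 - 7*Q
w = -55
s = -15455 (s = (1 - (-28)*10)*(-55) = (1 - 7*(-40))*(-55) = (1 + 280)*(-55) = 281*(-55) = -15455)
1/(-792172 + s) = 1/(-792172 - 15455) = 1/(-807627) = -1/807627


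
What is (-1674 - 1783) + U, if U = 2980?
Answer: -477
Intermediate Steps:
(-1674 - 1783) + U = (-1674 - 1783) + 2980 = -3457 + 2980 = -477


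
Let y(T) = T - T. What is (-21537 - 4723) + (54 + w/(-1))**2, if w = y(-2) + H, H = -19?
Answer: -20931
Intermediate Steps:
y(T) = 0
w = -19 (w = 0 - 19 = -19)
(-21537 - 4723) + (54 + w/(-1))**2 = (-21537 - 4723) + (54 - 19/(-1))**2 = -26260 + (54 - 19*(-1))**2 = -26260 + (54 + 19)**2 = -26260 + 73**2 = -26260 + 5329 = -20931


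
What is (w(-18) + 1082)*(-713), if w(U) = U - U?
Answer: -771466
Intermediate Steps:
w(U) = 0
(w(-18) + 1082)*(-713) = (0 + 1082)*(-713) = 1082*(-713) = -771466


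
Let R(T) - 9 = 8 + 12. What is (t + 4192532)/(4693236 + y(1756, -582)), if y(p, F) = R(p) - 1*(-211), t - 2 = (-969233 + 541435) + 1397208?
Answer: 430162/391123 ≈ 1.0998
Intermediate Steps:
t = 969412 (t = 2 + ((-969233 + 541435) + 1397208) = 2 + (-427798 + 1397208) = 2 + 969410 = 969412)
R(T) = 29 (R(T) = 9 + (8 + 12) = 9 + 20 = 29)
y(p, F) = 240 (y(p, F) = 29 - 1*(-211) = 29 + 211 = 240)
(t + 4192532)/(4693236 + y(1756, -582)) = (969412 + 4192532)/(4693236 + 240) = 5161944/4693476 = 5161944*(1/4693476) = 430162/391123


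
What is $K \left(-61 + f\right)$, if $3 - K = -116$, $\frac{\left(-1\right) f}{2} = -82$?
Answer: $12257$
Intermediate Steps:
$f = 164$ ($f = \left(-2\right) \left(-82\right) = 164$)
$K = 119$ ($K = 3 - -116 = 3 + 116 = 119$)
$K \left(-61 + f\right) = 119 \left(-61 + 164\right) = 119 \cdot 103 = 12257$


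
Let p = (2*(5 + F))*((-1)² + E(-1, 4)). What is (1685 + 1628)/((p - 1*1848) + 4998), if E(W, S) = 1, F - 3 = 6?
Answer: 3313/3206 ≈ 1.0334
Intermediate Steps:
F = 9 (F = 3 + 6 = 9)
p = 56 (p = (2*(5 + 9))*((-1)² + 1) = (2*14)*(1 + 1) = 28*2 = 56)
(1685 + 1628)/((p - 1*1848) + 4998) = (1685 + 1628)/((56 - 1*1848) + 4998) = 3313/((56 - 1848) + 4998) = 3313/(-1792 + 4998) = 3313/3206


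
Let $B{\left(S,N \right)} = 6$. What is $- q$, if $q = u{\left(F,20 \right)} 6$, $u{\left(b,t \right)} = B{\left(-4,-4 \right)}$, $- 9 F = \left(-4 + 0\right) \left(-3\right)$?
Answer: $-36$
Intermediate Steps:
$F = - \frac{4}{3}$ ($F = - \frac{\left(-4 + 0\right) \left(-3\right)}{9} = - \frac{\left(-4\right) \left(-3\right)}{9} = \left(- \frac{1}{9}\right) 12 = - \frac{4}{3} \approx -1.3333$)
$u{\left(b,t \right)} = 6$
$q = 36$ ($q = 6 \cdot 6 = 36$)
$- q = \left(-1\right) 36 = -36$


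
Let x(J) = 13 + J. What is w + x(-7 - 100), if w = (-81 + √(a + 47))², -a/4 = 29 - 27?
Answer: 6506 - 162*√39 ≈ 5494.3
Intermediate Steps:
a = -8 (a = -4*(29 - 27) = -4*2 = -8)
w = (-81 + √39)² (w = (-81 + √(-8 + 47))² = (-81 + √39)² ≈ 5588.3)
w + x(-7 - 100) = (81 - √39)² + (13 + (-7 - 100)) = (81 - √39)² + (13 - 107) = (81 - √39)² - 94 = -94 + (81 - √39)²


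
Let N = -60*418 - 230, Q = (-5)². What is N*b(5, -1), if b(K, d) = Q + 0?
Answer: -632750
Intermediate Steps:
Q = 25
b(K, d) = 25 (b(K, d) = 25 + 0 = 25)
N = -25310 (N = -25080 - 230 = -25310)
N*b(5, -1) = -25310*25 = -632750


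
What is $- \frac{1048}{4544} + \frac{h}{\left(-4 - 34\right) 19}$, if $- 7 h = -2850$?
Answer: $- \frac{60023}{75544} \approx -0.79454$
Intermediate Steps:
$h = \frac{2850}{7}$ ($h = \left(- \frac{1}{7}\right) \left(-2850\right) = \frac{2850}{7} \approx 407.14$)
$- \frac{1048}{4544} + \frac{h}{\left(-4 - 34\right) 19} = - \frac{1048}{4544} + \frac{2850}{7 \left(-4 - 34\right) 19} = \left(-1048\right) \frac{1}{4544} + \frac{2850}{7 \left(\left(-38\right) 19\right)} = - \frac{131}{568} + \frac{2850}{7 \left(-722\right)} = - \frac{131}{568} + \frac{2850}{7} \left(- \frac{1}{722}\right) = - \frac{131}{568} - \frac{75}{133} = - \frac{60023}{75544}$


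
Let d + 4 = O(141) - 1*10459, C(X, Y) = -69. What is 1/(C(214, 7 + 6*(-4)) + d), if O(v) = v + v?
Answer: -1/10250 ≈ -9.7561e-5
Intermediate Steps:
O(v) = 2*v
d = -10181 (d = -4 + (2*141 - 1*10459) = -4 + (282 - 10459) = -4 - 10177 = -10181)
1/(C(214, 7 + 6*(-4)) + d) = 1/(-69 - 10181) = 1/(-10250) = -1/10250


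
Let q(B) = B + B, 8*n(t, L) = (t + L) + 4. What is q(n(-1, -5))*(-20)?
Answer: 10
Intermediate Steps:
n(t, L) = 1/2 + L/8 + t/8 (n(t, L) = ((t + L) + 4)/8 = ((L + t) + 4)/8 = (4 + L + t)/8 = 1/2 + L/8 + t/8)
q(B) = 2*B
q(n(-1, -5))*(-20) = (2*(1/2 + (1/8)*(-5) + (1/8)*(-1)))*(-20) = (2*(1/2 - 5/8 - 1/8))*(-20) = (2*(-1/4))*(-20) = -1/2*(-20) = 10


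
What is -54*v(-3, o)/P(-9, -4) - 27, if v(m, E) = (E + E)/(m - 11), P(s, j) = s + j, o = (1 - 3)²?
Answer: -2673/91 ≈ -29.374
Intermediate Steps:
o = 4 (o = (-2)² = 4)
P(s, j) = j + s
v(m, E) = 2*E/(-11 + m) (v(m, E) = (2*E)/(-11 + m) = 2*E/(-11 + m))
-54*v(-3, o)/P(-9, -4) - 27 = -54*2*4/(-11 - 3)/(-4 - 9) - 27 = -54*2*4/(-14)/(-13) - 27 = -54*2*4*(-1/14)*(-1)/13 - 27 = -(-216)*(-1)/(7*13) - 27 = -54*4/91 - 27 = -216/91 - 27 = -2673/91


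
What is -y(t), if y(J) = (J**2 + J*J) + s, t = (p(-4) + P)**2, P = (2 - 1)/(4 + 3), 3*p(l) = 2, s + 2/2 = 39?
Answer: -7557320/194481 ≈ -38.859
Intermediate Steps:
s = 38 (s = -1 + 39 = 38)
p(l) = 2/3 (p(l) = (1/3)*2 = 2/3)
P = 1/7 ≈ 0.14286
t = 289/441 (t = (2/3 + 1/7)**2 = (17/21)**2 = 289/441 ≈ 0.65533)
y(J) = 38 + 2*J**2 (y(J) = (J**2 + J*J) + 38 = (J**2 + J**2) + 38 = 2*J**2 + 38 = 38 + 2*J**2)
-y(t) = -(38 + 2*(289/441)**2) = -(38 + 2*(83521/194481)) = -(38 + 167042/194481) = -1*7557320/194481 = -7557320/194481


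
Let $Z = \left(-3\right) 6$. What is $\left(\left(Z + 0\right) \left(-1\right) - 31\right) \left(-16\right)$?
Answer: $208$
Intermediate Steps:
$Z = -18$
$\left(\left(Z + 0\right) \left(-1\right) - 31\right) \left(-16\right) = \left(\left(-18 + 0\right) \left(-1\right) - 31\right) \left(-16\right) = \left(\left(-18\right) \left(-1\right) - 31\right) \left(-16\right) = \left(18 - 31\right) \left(-16\right) = \left(-13\right) \left(-16\right) = 208$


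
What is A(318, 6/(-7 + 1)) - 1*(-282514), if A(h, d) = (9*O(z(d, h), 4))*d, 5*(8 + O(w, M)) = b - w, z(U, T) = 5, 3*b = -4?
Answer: 1412987/5 ≈ 2.8260e+5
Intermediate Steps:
b = -4/3 (b = (⅓)*(-4) = -4/3 ≈ -1.3333)
O(w, M) = -124/15 - w/5 (O(w, M) = -8 + (-4/3 - w)/5 = -8 + (-4/15 - w/5) = -124/15 - w/5)
A(h, d) = -417*d/5 (A(h, d) = (9*(-124/15 - ⅕*5))*d = (9*(-124/15 - 1))*d = (9*(-139/15))*d = -417*d/5)
A(318, 6/(-7 + 1)) - 1*(-282514) = -2502/(5*(-7 + 1)) - 1*(-282514) = -2502/(5*(-6)) + 282514 = -2502*(-1)/(5*6) + 282514 = -417/5*(-1) + 282514 = 417/5 + 282514 = 1412987/5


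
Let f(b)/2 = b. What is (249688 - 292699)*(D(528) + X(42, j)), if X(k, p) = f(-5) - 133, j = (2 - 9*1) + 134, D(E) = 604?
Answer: -19828071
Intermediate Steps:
f(b) = 2*b
j = 127 (j = (2 - 9) + 134 = -7 + 134 = 127)
X(k, p) = -143 (X(k, p) = 2*(-5) - 133 = -10 - 133 = -143)
(249688 - 292699)*(D(528) + X(42, j)) = (249688 - 292699)*(604 - 143) = -43011*461 = -19828071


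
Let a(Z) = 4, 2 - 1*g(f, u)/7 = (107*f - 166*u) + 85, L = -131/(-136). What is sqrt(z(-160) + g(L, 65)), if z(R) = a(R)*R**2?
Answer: sqrt(816725730)/68 ≈ 420.27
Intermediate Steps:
L = 131/136 (L = -131*(-1/136) = 131/136 ≈ 0.96323)
g(f, u) = -581 - 749*f + 1162*u (g(f, u) = 14 - 7*((107*f - 166*u) + 85) = 14 - 7*((-166*u + 107*f) + 85) = 14 - 7*(85 - 166*u + 107*f) = 14 + (-595 - 749*f + 1162*u) = -581 - 749*f + 1162*u)
z(R) = 4*R**2
sqrt(z(-160) + g(L, 65)) = sqrt(4*(-160)**2 + (-581 - 749*131/136 + 1162*65)) = sqrt(4*25600 + (-581 - 98119/136 + 75530)) = sqrt(102400 + 10094945/136) = sqrt(24021345/136) = sqrt(816725730)/68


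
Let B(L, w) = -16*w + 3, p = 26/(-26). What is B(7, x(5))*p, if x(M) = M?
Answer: 77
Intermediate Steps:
p = -1 (p = 26*(-1/26) = -1)
B(L, w) = 3 - 16*w
B(7, x(5))*p = (3 - 16*5)*(-1) = (3 - 80)*(-1) = -77*(-1) = 77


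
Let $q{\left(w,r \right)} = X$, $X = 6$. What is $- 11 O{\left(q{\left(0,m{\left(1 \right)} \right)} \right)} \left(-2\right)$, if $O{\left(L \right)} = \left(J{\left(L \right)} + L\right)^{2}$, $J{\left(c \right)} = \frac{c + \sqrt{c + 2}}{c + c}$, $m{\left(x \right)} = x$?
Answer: $\frac{16753}{18} + \frac{143 \sqrt{2}}{3} \approx 998.13$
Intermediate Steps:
$q{\left(w,r \right)} = 6$
$J{\left(c \right)} = \frac{c + \sqrt{2 + c}}{2 c}$
$O{\left(L \right)} = \left(L + \frac{L + \sqrt{2 + L}}{2 L}\right)^{2}$ ($O{\left(L \right)} = \left(\frac{L + \sqrt{2 + L}}{2 L} + L\right)^{2} = \left(L + \frac{L + \sqrt{2 + L}}{2 L}\right)^{2}$)
$- 11 O{\left(q{\left(0,m{\left(1 \right)} \right)} \right)} \left(-2\right) = - 11 \frac{\left(6 + \sqrt{2 + 6} + 2 \cdot 6^{2}\right)^{2}}{4 \cdot 36} \left(-2\right) = - 11 \cdot \frac{1}{4} \cdot \frac{1}{36} \left(6 + \sqrt{8} + 2 \cdot 36\right)^{2} \left(-2\right) = - 11 \cdot \frac{1}{4} \cdot \frac{1}{36} \left(6 + 2 \sqrt{2} + 72\right)^{2} \left(-2\right) = - 11 \cdot \frac{1}{4} \cdot \frac{1}{36} \left(78 + 2 \sqrt{2}\right)^{2} \left(-2\right) = - 11 \frac{\left(78 + 2 \sqrt{2}\right)^{2}}{144} \left(-2\right) = - \frac{11 \left(78 + 2 \sqrt{2}\right)^{2}}{144} \left(-2\right) = \frac{11 \left(78 + 2 \sqrt{2}\right)^{2}}{72}$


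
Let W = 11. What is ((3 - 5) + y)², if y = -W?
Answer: 169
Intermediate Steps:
y = -11 (y = -1*11 = -11)
((3 - 5) + y)² = ((3 - 5) - 11)² = (-2 - 11)² = (-13)² = 169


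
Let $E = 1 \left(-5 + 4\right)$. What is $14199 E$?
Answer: $-14199$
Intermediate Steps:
$E = -1$ ($E = 1 \left(-1\right) = -1$)
$14199 E = 14199 \left(-1\right) = -14199$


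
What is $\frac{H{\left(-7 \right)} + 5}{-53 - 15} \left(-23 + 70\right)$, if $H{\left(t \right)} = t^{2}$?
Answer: $- \frac{1269}{34} \approx -37.324$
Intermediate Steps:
$\frac{H{\left(-7 \right)} + 5}{-53 - 15} \left(-23 + 70\right) = \frac{\left(-7\right)^{2} + 5}{-53 - 15} \left(-23 + 70\right) = \frac{49 + 5}{-53 - 15} \cdot 47 = \frac{54}{-53 - 15} \cdot 47 = \frac{54}{-68} \cdot 47 = 54 \left(- \frac{1}{68}\right) 47 = \left(- \frac{27}{34}\right) 47 = - \frac{1269}{34}$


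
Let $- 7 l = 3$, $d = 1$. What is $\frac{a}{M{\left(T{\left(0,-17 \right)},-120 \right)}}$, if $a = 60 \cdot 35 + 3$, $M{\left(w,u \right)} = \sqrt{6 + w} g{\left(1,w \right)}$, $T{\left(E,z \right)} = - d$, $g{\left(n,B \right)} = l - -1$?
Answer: $\frac{14721 \sqrt{5}}{20} \approx 1645.9$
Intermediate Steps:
$l = - \frac{3}{7}$ ($l = \left(- \frac{1}{7}\right) 3 = - \frac{3}{7} \approx -0.42857$)
$g{\left(n,B \right)} = \frac{4}{7}$ ($g{\left(n,B \right)} = - \frac{3}{7} - -1 = - \frac{3}{7} + 1 = \frac{4}{7}$)
$T{\left(E,z \right)} = -1$ ($T{\left(E,z \right)} = \left(-1\right) 1 = -1$)
$M{\left(w,u \right)} = \frac{4 \sqrt{6 + w}}{7}$ ($M{\left(w,u \right)} = \sqrt{6 + w} \frac{4}{7} = \frac{4 \sqrt{6 + w}}{7}$)
$a = 2103$ ($a = 2100 + 3 = 2103$)
$\frac{a}{M{\left(T{\left(0,-17 \right)},-120 \right)}} = \frac{2103}{\frac{4}{7} \sqrt{6 - 1}} = \frac{2103}{\frac{4}{7} \sqrt{5}} = 2103 \frac{7 \sqrt{5}}{20} = \frac{14721 \sqrt{5}}{20}$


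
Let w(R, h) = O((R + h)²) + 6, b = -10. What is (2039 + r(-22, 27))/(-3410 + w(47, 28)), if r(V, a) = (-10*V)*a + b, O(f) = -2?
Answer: -613/262 ≈ -2.3397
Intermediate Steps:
r(V, a) = -10 - 10*V*a (r(V, a) = (-10*V)*a - 10 = -10*V*a - 10 = -10 - 10*V*a)
w(R, h) = 4 (w(R, h) = -2 + 6 = 4)
(2039 + r(-22, 27))/(-3410 + w(47, 28)) = (2039 + (-10 - 10*(-22)*27))/(-3410 + 4) = (2039 + (-10 + 5940))/(-3406) = (2039 + 5930)*(-1/3406) = 7969*(-1/3406) = -613/262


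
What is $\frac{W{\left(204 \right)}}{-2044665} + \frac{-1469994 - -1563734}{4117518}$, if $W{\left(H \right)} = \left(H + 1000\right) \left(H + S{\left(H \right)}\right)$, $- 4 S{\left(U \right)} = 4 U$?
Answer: $\frac{46870}{2058759} \approx 0.022766$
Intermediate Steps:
$S{\left(U \right)} = - U$ ($S{\left(U \right)} = - \frac{4 U}{4} = - U$)
$W{\left(H \right)} = 0$ ($W{\left(H \right)} = \left(H + 1000\right) \left(H - H\right) = \left(1000 + H\right) 0 = 0$)
$\frac{W{\left(204 \right)}}{-2044665} + \frac{-1469994 - -1563734}{4117518} = \frac{0}{-2044665} + \frac{-1469994 - -1563734}{4117518} = 0 \left(- \frac{1}{2044665}\right) + \left(-1469994 + 1563734\right) \frac{1}{4117518} = 0 + 93740 \cdot \frac{1}{4117518} = 0 + \frac{46870}{2058759} = \frac{46870}{2058759}$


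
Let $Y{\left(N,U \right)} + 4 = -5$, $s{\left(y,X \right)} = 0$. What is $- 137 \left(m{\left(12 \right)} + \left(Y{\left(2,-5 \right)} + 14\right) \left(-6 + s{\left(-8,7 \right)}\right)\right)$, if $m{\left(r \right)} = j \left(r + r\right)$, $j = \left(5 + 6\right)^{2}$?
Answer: $-393738$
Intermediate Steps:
$Y{\left(N,U \right)} = -9$ ($Y{\left(N,U \right)} = -4 - 5 = -9$)
$j = 121$ ($j = 11^{2} = 121$)
$m{\left(r \right)} = 242 r$ ($m{\left(r \right)} = 121 \left(r + r\right) = 121 \cdot 2 r = 242 r$)
$- 137 \left(m{\left(12 \right)} + \left(Y{\left(2,-5 \right)} + 14\right) \left(-6 + s{\left(-8,7 \right)}\right)\right) = - 137 \left(242 \cdot 12 + \left(-9 + 14\right) \left(-6 + 0\right)\right) = - 137 \left(2904 + 5 \left(-6\right)\right) = - 137 \left(2904 - 30\right) = \left(-137\right) 2874 = -393738$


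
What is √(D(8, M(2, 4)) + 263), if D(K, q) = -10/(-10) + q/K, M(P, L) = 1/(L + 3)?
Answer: √206990/28 ≈ 16.249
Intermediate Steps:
M(P, L) = 1/(3 + L)
D(K, q) = 1 + q/K (D(K, q) = -10*(-⅒) + q/K = 1 + q/K)
√(D(8, M(2, 4)) + 263) = √((8 + 1/(3 + 4))/8 + 263) = √((8 + 1/7)/8 + 263) = √((8 + ⅐)/8 + 263) = √((⅛)*(57/7) + 263) = √(57/56 + 263) = √(14785/56) = √206990/28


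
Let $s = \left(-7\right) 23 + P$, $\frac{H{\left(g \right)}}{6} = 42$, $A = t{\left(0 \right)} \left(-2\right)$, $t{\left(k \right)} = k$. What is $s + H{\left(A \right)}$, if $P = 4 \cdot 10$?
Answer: $131$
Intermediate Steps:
$A = 0$ ($A = 0 \left(-2\right) = 0$)
$P = 40$
$H{\left(g \right)} = 252$ ($H{\left(g \right)} = 6 \cdot 42 = 252$)
$s = -121$ ($s = \left(-7\right) 23 + 40 = -161 + 40 = -121$)
$s + H{\left(A \right)} = -121 + 252 = 131$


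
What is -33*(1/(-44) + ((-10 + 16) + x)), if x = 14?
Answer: -2637/4 ≈ -659.25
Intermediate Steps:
-33*(1/(-44) + ((-10 + 16) + x)) = -33*(1/(-44) + ((-10 + 16) + 14)) = -33*(-1/44 + (6 + 14)) = -33*(-1/44 + 20) = -33*879/44 = -2637/4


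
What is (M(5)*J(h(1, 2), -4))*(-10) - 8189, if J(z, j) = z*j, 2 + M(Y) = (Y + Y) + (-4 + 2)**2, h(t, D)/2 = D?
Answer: -6269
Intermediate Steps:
h(t, D) = 2*D
M(Y) = 2 + 2*Y (M(Y) = -2 + ((Y + Y) + (-4 + 2)**2) = -2 + (2*Y + (-2)**2) = -2 + (2*Y + 4) = -2 + (4 + 2*Y) = 2 + 2*Y)
J(z, j) = j*z
(M(5)*J(h(1, 2), -4))*(-10) - 8189 = ((2 + 2*5)*(-8*2))*(-10) - 8189 = ((2 + 10)*(-4*4))*(-10) - 8189 = (12*(-16))*(-10) - 8189 = -192*(-10) - 8189 = 1920 - 8189 = -6269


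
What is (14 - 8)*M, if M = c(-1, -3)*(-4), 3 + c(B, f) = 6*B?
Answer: 216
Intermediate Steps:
c(B, f) = -3 + 6*B
M = 36 (M = (-3 + 6*(-1))*(-4) = (-3 - 6)*(-4) = -9*(-4) = 36)
(14 - 8)*M = (14 - 8)*36 = 6*36 = 216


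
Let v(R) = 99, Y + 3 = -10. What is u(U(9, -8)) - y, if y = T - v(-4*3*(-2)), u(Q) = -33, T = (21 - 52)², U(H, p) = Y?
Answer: -895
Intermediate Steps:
Y = -13 (Y = -3 - 10 = -13)
U(H, p) = -13
T = 961 (T = (-31)² = 961)
y = 862 (y = 961 - 1*99 = 961 - 99 = 862)
u(U(9, -8)) - y = -33 - 1*862 = -33 - 862 = -895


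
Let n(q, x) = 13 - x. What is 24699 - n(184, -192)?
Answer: 24494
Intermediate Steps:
24699 - n(184, -192) = 24699 - (13 - 1*(-192)) = 24699 - (13 + 192) = 24699 - 1*205 = 24699 - 205 = 24494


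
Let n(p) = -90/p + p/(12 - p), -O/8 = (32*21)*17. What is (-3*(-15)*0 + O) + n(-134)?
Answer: -446999476/4891 ≈ -91392.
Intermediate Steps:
O = -91392 (O = -8*32*21*17 = -5376*17 = -8*11424 = -91392)
(-3*(-15)*0 + O) + n(-134) = (-3*(-15)*0 - 91392) + (1080 - 1*(-134)² - 90*(-134))/((-134)*(-12 - 134)) = (45*0 - 91392) - 1/134*(1080 - 1*17956 + 12060)/(-146) = (0 - 91392) - 1/134*(-1/146)*(1080 - 17956 + 12060) = -91392 - 1/134*(-1/146)*(-4816) = -91392 - 1204/4891 = -446999476/4891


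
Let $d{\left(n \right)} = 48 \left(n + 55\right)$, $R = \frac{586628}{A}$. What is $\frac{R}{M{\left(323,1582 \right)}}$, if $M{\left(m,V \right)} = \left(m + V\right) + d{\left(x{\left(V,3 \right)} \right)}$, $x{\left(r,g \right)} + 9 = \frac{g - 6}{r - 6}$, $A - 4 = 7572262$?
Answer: $\frac{8254694}{438241108617} \approx 1.8836 \cdot 10^{-5}$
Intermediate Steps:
$A = 7572266$ ($A = 4 + 7572262 = 7572266$)
$R = \frac{293314}{3786133}$ ($R = \frac{586628}{7572266} = 586628 \cdot \frac{1}{7572266} = \frac{293314}{3786133} \approx 0.077471$)
$x{\left(r,g \right)} = -9 + \frac{-6 + g}{-6 + r}$ ($x{\left(r,g \right)} = -9 + \frac{g - 6}{r - 6} = -9 + \frac{-6 + g}{-6 + r}$)
$d{\left(n \right)} = 2640 + 48 n$ ($d{\left(n \right)} = 48 \left(55 + n\right) = 2640 + 48 n$)
$M{\left(m,V \right)} = 2640 + V + m + \frac{48 \left(51 - 9 V\right)}{-6 + V}$ ($M{\left(m,V \right)} = \left(m + V\right) + \left(2640 + 48 \frac{48 + 3 - 9 V}{-6 + V}\right) = \left(V + m\right) + \left(2640 + 48 \frac{51 - 9 V}{-6 + V}\right) = \left(V + m\right) + \left(2640 + \frac{48 \left(51 - 9 V\right)}{-6 + V}\right) = 2640 + V + m + \frac{48 \left(51 - 9 V\right)}{-6 + V}$)
$\frac{R}{M{\left(323,1582 \right)}} = \frac{293314}{3786133 \frac{2448 - 683424 + \left(-6 + 1582\right) \left(2640 + 1582 + 323\right)}{-6 + 1582}} = \frac{293314}{3786133 \frac{2448 - 683424 + 1576 \cdot 4545}{1576}} = \frac{293314}{3786133 \frac{2448 - 683424 + 7162920}{1576}} = \frac{293314}{3786133 \cdot \frac{1}{1576} \cdot 6481944} = \frac{293314}{3786133 \cdot \frac{810243}{197}} = \frac{293314}{3786133} \cdot \frac{197}{810243} = \frac{8254694}{438241108617}$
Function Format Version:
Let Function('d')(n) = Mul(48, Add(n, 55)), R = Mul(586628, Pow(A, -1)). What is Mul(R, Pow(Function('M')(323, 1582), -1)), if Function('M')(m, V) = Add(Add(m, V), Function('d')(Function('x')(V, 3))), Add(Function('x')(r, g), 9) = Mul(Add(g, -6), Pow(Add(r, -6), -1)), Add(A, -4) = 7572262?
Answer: Rational(8254694, 438241108617) ≈ 1.8836e-5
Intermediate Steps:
A = 7572266 (A = Add(4, 7572262) = 7572266)
R = Rational(293314, 3786133) (R = Mul(586628, Pow(7572266, -1)) = Mul(586628, Rational(1, 7572266)) = Rational(293314, 3786133) ≈ 0.077471)
Function('x')(r, g) = Add(-9, Mul(Pow(Add(-6, r), -1), Add(-6, g))) (Function('x')(r, g) = Add(-9, Mul(Add(g, -6), Pow(Add(r, -6), -1))) = Add(-9, Mul(Add(-6, g), Pow(Add(-6, r), -1))) = Add(-9, Mul(Pow(Add(-6, r), -1), Add(-6, g))))
Function('d')(n) = Add(2640, Mul(48, n)) (Function('d')(n) = Mul(48, Add(55, n)) = Add(2640, Mul(48, n)))
Function('M')(m, V) = Add(2640, V, m, Mul(48, Pow(Add(-6, V), -1), Add(51, Mul(-9, V)))) (Function('M')(m, V) = Add(Add(m, V), Add(2640, Mul(48, Mul(Pow(Add(-6, V), -1), Add(48, 3, Mul(-9, V)))))) = Add(Add(V, m), Add(2640, Mul(48, Mul(Pow(Add(-6, V), -1), Add(51, Mul(-9, V)))))) = Add(Add(V, m), Add(2640, Mul(48, Pow(Add(-6, V), -1), Add(51, Mul(-9, V))))) = Add(2640, V, m, Mul(48, Pow(Add(-6, V), -1), Add(51, Mul(-9, V)))))
Mul(R, Pow(Function('M')(323, 1582), -1)) = Mul(Rational(293314, 3786133), Pow(Mul(Pow(Add(-6, 1582), -1), Add(2448, Mul(-432, 1582), Mul(Add(-6, 1582), Add(2640, 1582, 323)))), -1)) = Mul(Rational(293314, 3786133), Pow(Mul(Pow(1576, -1), Add(2448, -683424, Mul(1576, 4545))), -1)) = Mul(Rational(293314, 3786133), Pow(Mul(Rational(1, 1576), Add(2448, -683424, 7162920)), -1)) = Mul(Rational(293314, 3786133), Pow(Mul(Rational(1, 1576), 6481944), -1)) = Mul(Rational(293314, 3786133), Pow(Rational(810243, 197), -1)) = Mul(Rational(293314, 3786133), Rational(197, 810243)) = Rational(8254694, 438241108617)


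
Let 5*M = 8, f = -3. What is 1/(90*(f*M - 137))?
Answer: -1/12762 ≈ -7.8358e-5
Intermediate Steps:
M = 8/5 (M = (⅕)*8 = 8/5 ≈ 1.6000)
1/(90*(f*M - 137)) = 1/(90*(-3*8/5 - 137)) = 1/(90*(-24/5 - 137)) = 1/(90*(-709/5)) = 1/(-12762) = -1/12762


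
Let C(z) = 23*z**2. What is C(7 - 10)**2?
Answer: 42849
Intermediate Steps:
C(7 - 10)**2 = (23*(7 - 10)**2)**2 = (23*(-3)**2)**2 = (23*9)**2 = 207**2 = 42849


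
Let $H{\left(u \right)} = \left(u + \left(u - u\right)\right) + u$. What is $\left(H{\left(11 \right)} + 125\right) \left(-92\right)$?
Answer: $-13524$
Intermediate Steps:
$H{\left(u \right)} = 2 u$ ($H{\left(u \right)} = \left(u + 0\right) + u = u + u = 2 u$)
$\left(H{\left(11 \right)} + 125\right) \left(-92\right) = \left(2 \cdot 11 + 125\right) \left(-92\right) = \left(22 + 125\right) \left(-92\right) = 147 \left(-92\right) = -13524$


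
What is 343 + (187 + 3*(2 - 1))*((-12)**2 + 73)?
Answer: 41573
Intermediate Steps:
343 + (187 + 3*(2 - 1))*((-12)**2 + 73) = 343 + (187 + 3*1)*(144 + 73) = 343 + (187 + 3)*217 = 343 + 190*217 = 343 + 41230 = 41573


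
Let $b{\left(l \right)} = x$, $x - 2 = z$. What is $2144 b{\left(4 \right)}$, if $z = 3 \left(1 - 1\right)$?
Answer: $4288$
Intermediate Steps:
$z = 0$ ($z = 3 \cdot 0 = 0$)
$x = 2$ ($x = 2 + 0 = 2$)
$b{\left(l \right)} = 2$
$2144 b{\left(4 \right)} = 2144 \cdot 2 = 4288$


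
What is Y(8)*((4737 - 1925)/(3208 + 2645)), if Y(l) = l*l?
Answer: 179968/5853 ≈ 30.748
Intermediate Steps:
Y(l) = l²
Y(8)*((4737 - 1925)/(3208 + 2645)) = 8²*((4737 - 1925)/(3208 + 2645)) = 64*(2812/5853) = 179968/5853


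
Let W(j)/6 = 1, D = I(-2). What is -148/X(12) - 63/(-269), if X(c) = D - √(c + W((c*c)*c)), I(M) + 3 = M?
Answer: 199501/1883 - 444*√2/7 ≈ 16.247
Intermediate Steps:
I(M) = -3 + M
D = -5 (D = -3 - 2 = -5)
W(j) = 6 (W(j) = 6*1 = 6)
X(c) = -5 - √(6 + c) (X(c) = -5 - √(c + 6) = -5 - √(6 + c))
-148/X(12) - 63/(-269) = -148/(-5 - √(6 + 12)) - 63/(-269) = -148/(-5 - √18) - 63*(-1/269) = -148/(-5 - 3*√2) + 63/269 = 63/269 - 148/(-5 - 3*√2)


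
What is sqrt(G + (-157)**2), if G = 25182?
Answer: sqrt(49831) ≈ 223.23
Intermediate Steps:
sqrt(G + (-157)**2) = sqrt(25182 + (-157)**2) = sqrt(25182 + 24649) = sqrt(49831)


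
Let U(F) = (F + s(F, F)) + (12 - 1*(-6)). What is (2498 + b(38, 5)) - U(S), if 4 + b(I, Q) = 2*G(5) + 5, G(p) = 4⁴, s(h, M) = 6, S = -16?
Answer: 3003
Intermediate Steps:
G(p) = 256
b(I, Q) = 513 (b(I, Q) = -4 + (2*256 + 5) = -4 + (512 + 5) = -4 + 517 = 513)
U(F) = 24 + F (U(F) = (F + 6) + (12 - 1*(-6)) = (6 + F) + (12 + 6) = (6 + F) + 18 = 24 + F)
(2498 + b(38, 5)) - U(S) = (2498 + 513) - (24 - 16) = 3011 - 1*8 = 3011 - 8 = 3003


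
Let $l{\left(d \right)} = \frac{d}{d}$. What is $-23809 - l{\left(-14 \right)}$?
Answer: $-23810$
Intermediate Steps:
$l{\left(d \right)} = 1$
$-23809 - l{\left(-14 \right)} = -23809 - 1 = -23810$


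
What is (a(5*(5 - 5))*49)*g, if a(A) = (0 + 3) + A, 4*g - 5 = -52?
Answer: -6909/4 ≈ -1727.3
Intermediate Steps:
g = -47/4 (g = 5/4 + (¼)*(-52) = 5/4 - 13 = -47/4 ≈ -11.750)
a(A) = 3 + A
(a(5*(5 - 5))*49)*g = ((3 + 5*(5 - 5))*49)*(-47/4) = ((3 + 5*0)*49)*(-47/4) = ((3 + 0)*49)*(-47/4) = (3*49)*(-47/4) = 147*(-47/4) = -6909/4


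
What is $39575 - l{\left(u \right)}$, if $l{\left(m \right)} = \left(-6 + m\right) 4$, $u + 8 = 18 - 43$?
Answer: $39731$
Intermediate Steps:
$u = -33$ ($u = -8 + \left(18 - 43\right) = -8 - 25 = -33$)
$l{\left(m \right)} = -24 + 4 m$
$39575 - l{\left(u \right)} = 39575 - \left(-24 + 4 \left(-33\right)\right) = 39575 - \left(-24 - 132\right) = 39575 - -156 = 39575 + 156 = 39731$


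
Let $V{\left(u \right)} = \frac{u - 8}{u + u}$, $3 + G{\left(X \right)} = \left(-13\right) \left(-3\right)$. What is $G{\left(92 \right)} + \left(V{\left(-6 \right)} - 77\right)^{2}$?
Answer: $\frac{208321}{36} \approx 5786.7$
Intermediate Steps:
$G{\left(X \right)} = 36$ ($G{\left(X \right)} = -3 - -39 = -3 + 39 = 36$)
$V{\left(u \right)} = \frac{-8 + u}{2 u}$
$G{\left(92 \right)} + \left(V{\left(-6 \right)} - 77\right)^{2} = 36 + \left(\frac{-8 - 6}{2 \left(-6\right)} - 77\right)^{2} = 36 + \left(\frac{1}{2} \left(- \frac{1}{6}\right) \left(-14\right) - 77\right)^{2} = 36 + \left(\frac{7}{6} - 77\right)^{2} = 36 + \left(- \frac{455}{6}\right)^{2} = 36 + \frac{207025}{36} = \frac{208321}{36}$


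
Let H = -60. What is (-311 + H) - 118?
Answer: -489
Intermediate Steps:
(-311 + H) - 118 = (-311 - 60) - 118 = -371 - 118 = -489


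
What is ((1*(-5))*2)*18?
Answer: -180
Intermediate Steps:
((1*(-5))*2)*18 = -5*2*18 = -10*18 = -180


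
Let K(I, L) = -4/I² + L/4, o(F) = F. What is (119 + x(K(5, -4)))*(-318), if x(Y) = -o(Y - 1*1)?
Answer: -963222/25 ≈ -38529.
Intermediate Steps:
K(I, L) = -4/I² + L/4 (K(I, L) = -4/I² + L*(¼) = -4/I² + L/4)
x(Y) = 1 - Y (x(Y) = -(Y - 1*1) = -(Y - 1) = -(-1 + Y) = 1 - Y)
(119 + x(K(5, -4)))*(-318) = (119 + (1 - (-4/5² + (¼)*(-4))))*(-318) = (119 + (1 - (-4*1/25 - 1)))*(-318) = (119 + (1 - (-4/25 - 1)))*(-318) = (119 + (1 - 1*(-29/25)))*(-318) = (119 + (1 + 29/25))*(-318) = (119 + 54/25)*(-318) = (3029/25)*(-318) = -963222/25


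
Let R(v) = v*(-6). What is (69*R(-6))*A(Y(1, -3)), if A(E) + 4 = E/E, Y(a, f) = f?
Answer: -7452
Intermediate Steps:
R(v) = -6*v
A(E) = -3 (A(E) = -4 + E/E = -4 + 1 = -3)
(69*R(-6))*A(Y(1, -3)) = (69*(-6*(-6)))*(-3) = (69*36)*(-3) = 2484*(-3) = -7452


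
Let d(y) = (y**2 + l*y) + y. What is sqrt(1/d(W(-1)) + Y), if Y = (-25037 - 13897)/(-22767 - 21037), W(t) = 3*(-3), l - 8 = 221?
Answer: sqrt(187311365942662)/14521026 ≈ 0.94251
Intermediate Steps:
l = 229 (l = 8 + 221 = 229)
W(t) = -9
Y = 19467/21902 (Y = -38934/(-43804) = -38934*(-1/43804) = 19467/21902 ≈ 0.88882)
d(y) = y**2 + 230*y (d(y) = (y**2 + 229*y) + y = y**2 + 230*y)
sqrt(1/d(W(-1)) + Y) = sqrt(1/(-9*(230 - 9)) + 19467/21902) = sqrt(1/(-9*221) + 19467/21902) = sqrt(1/(-1989) + 19467/21902) = sqrt(-1/1989 + 19467/21902) = sqrt(38697961/43563078) = sqrt(187311365942662)/14521026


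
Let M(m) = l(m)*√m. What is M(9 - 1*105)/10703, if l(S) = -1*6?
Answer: -24*I*√6/10703 ≈ -0.0054926*I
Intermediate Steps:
l(S) = -6
M(m) = -6*√m
M(9 - 1*105)/10703 = -6*√(9 - 1*105)/10703 = -6*√(9 - 105)*(1/10703) = -24*I*√6*(1/10703) = -24*I*√6/10703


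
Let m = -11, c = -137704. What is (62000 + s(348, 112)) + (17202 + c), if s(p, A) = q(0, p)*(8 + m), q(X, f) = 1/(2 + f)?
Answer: -20475703/350 ≈ -58502.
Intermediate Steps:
s(p, A) = -3/(2 + p) (s(p, A) = (8 - 11)/(2 + p) = -3/(2 + p))
(62000 + s(348, 112)) + (17202 + c) = (62000 - 3/(2 + 348)) + (17202 - 137704) = (62000 - 3/350) - 120502 = 21699997/350 - 120502 = -20475703/350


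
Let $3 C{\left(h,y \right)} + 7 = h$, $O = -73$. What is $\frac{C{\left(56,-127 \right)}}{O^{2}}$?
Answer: $\frac{49}{15987} \approx 0.003065$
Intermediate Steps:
$C{\left(h,y \right)} = - \frac{7}{3} + \frac{h}{3}$
$\frac{C{\left(56,-127 \right)}}{O^{2}} = \frac{- \frac{7}{3} + \frac{1}{3} \cdot 56}{\left(-73\right)^{2}} = \frac{- \frac{7}{3} + \frac{56}{3}}{5329} = \frac{49}{3} \cdot \frac{1}{5329} = \frac{49}{15987}$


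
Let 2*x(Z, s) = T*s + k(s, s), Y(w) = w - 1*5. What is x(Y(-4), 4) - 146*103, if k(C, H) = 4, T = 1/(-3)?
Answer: -45110/3 ≈ -15037.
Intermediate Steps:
T = -⅓ ≈ -0.33333
Y(w) = -5 + w (Y(w) = w - 5 = -5 + w)
x(Z, s) = 2 - s/6 (x(Z, s) = (-s/3 + 4)/2 = (4 - s/3)/2 = 2 - s/6)
x(Y(-4), 4) - 146*103 = (2 - ⅙*4) - 146*103 = (2 - ⅔) - 15038 = 4/3 - 15038 = -45110/3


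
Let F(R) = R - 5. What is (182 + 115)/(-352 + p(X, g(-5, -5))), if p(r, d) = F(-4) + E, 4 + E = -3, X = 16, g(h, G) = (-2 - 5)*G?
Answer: -297/368 ≈ -0.80707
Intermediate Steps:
F(R) = -5 + R
g(h, G) = -7*G
E = -7 (E = -4 - 3 = -7)
p(r, d) = -16 (p(r, d) = (-5 - 4) - 7 = -9 - 7 = -16)
(182 + 115)/(-352 + p(X, g(-5, -5))) = (182 + 115)/(-352 - 16) = 297/(-368) = 297*(-1/368) = -297/368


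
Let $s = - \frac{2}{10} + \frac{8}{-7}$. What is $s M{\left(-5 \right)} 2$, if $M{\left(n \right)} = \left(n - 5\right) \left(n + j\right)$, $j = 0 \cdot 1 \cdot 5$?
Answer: $- \frac{940}{7} \approx -134.29$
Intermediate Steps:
$j = 0$ ($j = 0 \cdot 5 = 0$)
$M{\left(n \right)} = n \left(-5 + n\right)$ ($M{\left(n \right)} = \left(n - 5\right) \left(n + 0\right) = \left(-5 + n\right) n = n \left(-5 + n\right)$)
$s = - \frac{47}{35}$ ($s = \left(-2\right) \frac{1}{10} + 8 \left(- \frac{1}{7}\right) = - \frac{1}{5} - \frac{8}{7} = - \frac{47}{35} \approx -1.3429$)
$s M{\left(-5 \right)} 2 = - \frac{47 \left(- 5 \left(-5 - 5\right)\right)}{35} \cdot 2 = - \frac{47 \left(\left(-5\right) \left(-10\right)\right)}{35} \cdot 2 = \left(- \frac{47}{35}\right) 50 \cdot 2 = \left(- \frac{470}{7}\right) 2 = - \frac{940}{7}$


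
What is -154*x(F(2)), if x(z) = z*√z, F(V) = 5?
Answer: -770*√5 ≈ -1721.8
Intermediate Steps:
x(z) = z^(3/2)
-154*x(F(2)) = -770*√5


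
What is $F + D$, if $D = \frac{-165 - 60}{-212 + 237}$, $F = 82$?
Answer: $73$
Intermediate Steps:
$D = -9$ ($D = - \frac{225}{25} = \left(-225\right) \frac{1}{25} = -9$)
$F + D = 82 - 9 = 73$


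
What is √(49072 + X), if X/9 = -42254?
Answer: I*√331214 ≈ 575.51*I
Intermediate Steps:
X = -380286 (X = 9*(-42254) = -380286)
√(49072 + X) = √(49072 - 380286) = √(-331214) = I*√331214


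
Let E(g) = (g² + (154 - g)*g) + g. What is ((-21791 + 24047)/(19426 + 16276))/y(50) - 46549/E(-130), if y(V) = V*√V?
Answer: 46549/20150 + 282*√2/2231375 ≈ 2.3103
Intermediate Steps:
E(g) = g + g² + g*(154 - g) (E(g) = (g² + g*(154 - g)) + g = g + g² + g*(154 - g))
y(V) = V^(3/2)
((-21791 + 24047)/(19426 + 16276))/y(50) - 46549/E(-130) = ((-21791 + 24047)/(19426 + 16276))/(50^(3/2)) - 46549/(155*(-130)) = (2256/35702)/((250*√2)) - 46549/(-20150) = (2256*(1/35702))*(√2/500) - 46549*(-1/20150) = 1128*(√2/500)/17851 + 46549/20150 = 282*√2/2231375 + 46549/20150 = 46549/20150 + 282*√2/2231375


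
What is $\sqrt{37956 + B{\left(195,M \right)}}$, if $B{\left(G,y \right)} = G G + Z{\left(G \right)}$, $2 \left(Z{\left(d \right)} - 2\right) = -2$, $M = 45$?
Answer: $\sqrt{75982} \approx 275.65$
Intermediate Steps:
$Z{\left(d \right)} = 1$ ($Z{\left(d \right)} = 2 + \frac{1}{2} \left(-2\right) = 2 - 1 = 1$)
$B{\left(G,y \right)} = 1 + G^{2}$ ($B{\left(G,y \right)} = G G + 1 = G^{2} + 1 = 1 + G^{2}$)
$\sqrt{37956 + B{\left(195,M \right)}} = \sqrt{37956 + \left(1 + 195^{2}\right)} = \sqrt{37956 + \left(1 + 38025\right)} = \sqrt{37956 + 38026} = \sqrt{75982}$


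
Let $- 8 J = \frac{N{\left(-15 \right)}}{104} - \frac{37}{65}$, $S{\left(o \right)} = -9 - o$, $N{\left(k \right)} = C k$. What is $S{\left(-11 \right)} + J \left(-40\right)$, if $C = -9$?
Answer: $\frac{587}{104} \approx 5.6442$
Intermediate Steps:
$N{\left(k \right)} = - 9 k$
$J = - \frac{379}{4160}$ ($J = - \frac{\frac{\left(-9\right) \left(-15\right)}{104} - \frac{37}{65}}{8} = - \frac{135 \cdot \frac{1}{104} - \frac{37}{65}}{8} = - \frac{\frac{135}{104} - \frac{37}{65}}{8} = \left(- \frac{1}{8}\right) \frac{379}{520} = - \frac{379}{4160} \approx -0.091106$)
$S{\left(-11 \right)} + J \left(-40\right) = \left(-9 - -11\right) - - \frac{379}{104} = \left(-9 + 11\right) + \frac{379}{104} = 2 + \frac{379}{104} = \frac{587}{104}$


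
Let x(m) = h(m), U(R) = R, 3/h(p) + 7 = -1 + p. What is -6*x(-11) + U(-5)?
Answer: -77/19 ≈ -4.0526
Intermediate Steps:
h(p) = 3/(-8 + p) (h(p) = 3/(-7 + (-1 + p)) = 3/(-8 + p))
x(m) = 3/(-8 + m)
-6*x(-11) + U(-5) = -18/(-8 - 11) - 5 = -18/(-19) - 5 = -18*(-1)/19 - 5 = -6*(-3/19) - 5 = 18/19 - 5 = -77/19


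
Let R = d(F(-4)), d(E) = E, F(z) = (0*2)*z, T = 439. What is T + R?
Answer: 439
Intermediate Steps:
F(z) = 0 (F(z) = 0*z = 0)
R = 0
T + R = 439 + 0 = 439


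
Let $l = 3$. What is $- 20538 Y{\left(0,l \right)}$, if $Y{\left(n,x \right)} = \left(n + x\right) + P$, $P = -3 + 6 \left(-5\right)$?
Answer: $616140$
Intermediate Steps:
$P = -33$ ($P = -3 - 30 = -33$)
$Y{\left(n,x \right)} = -33 + n + x$ ($Y{\left(n,x \right)} = \left(n + x\right) - 33 = -33 + n + x$)
$- 20538 Y{\left(0,l \right)} = - 20538 \left(-33 + 0 + 3\right) = \left(-20538\right) \left(-30\right) = 616140$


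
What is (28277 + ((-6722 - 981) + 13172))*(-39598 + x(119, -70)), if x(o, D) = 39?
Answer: -1334958014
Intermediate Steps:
(28277 + ((-6722 - 981) + 13172))*(-39598 + x(119, -70)) = (28277 + ((-6722 - 981) + 13172))*(-39598 + 39) = (28277 + (-7703 + 13172))*(-39559) = (28277 + 5469)*(-39559) = 33746*(-39559) = -1334958014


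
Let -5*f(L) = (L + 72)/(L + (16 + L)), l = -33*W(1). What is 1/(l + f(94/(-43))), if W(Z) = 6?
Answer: -1250/249001 ≈ -0.0050201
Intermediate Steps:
l = -198 (l = -33*6 = -198)
f(L) = -(72 + L)/(5*(16 + 2*L)) (f(L) = -(L + 72)/(5*(L + (16 + L))) = -(72 + L)/(5*(16 + 2*L)))
1/(l + f(94/(-43))) = 1/(-198 + (-72 - 94/(-43))/(10*(8 + 94/(-43)))) = 1/(-198 + (-72 - 94*(-1)/43)/(10*(8 + 94*(-1/43)))) = 1/(-198 + (-72 - 1*(-94/43))/(10*(8 - 94/43))) = 1/(-198 + (-72 + 94/43)/(10*(250/43))) = 1/(-198 + (1/10)*(43/250)*(-3002/43)) = 1/(-198 - 1501/1250) = 1/(-249001/1250) = -1250/249001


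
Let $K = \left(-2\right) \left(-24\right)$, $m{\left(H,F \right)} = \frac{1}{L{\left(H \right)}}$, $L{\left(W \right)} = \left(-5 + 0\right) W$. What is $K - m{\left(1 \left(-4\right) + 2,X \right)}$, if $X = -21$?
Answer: $\frac{479}{10} \approx 47.9$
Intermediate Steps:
$L{\left(W \right)} = - 5 W$
$m{\left(H,F \right)} = - \frac{1}{5 H}$ ($m{\left(H,F \right)} = \frac{1}{\left(-5\right) H} = - \frac{1}{5 H}$)
$K = 48$
$K - m{\left(1 \left(-4\right) + 2,X \right)} = 48 - - \frac{1}{5 \left(1 \left(-4\right) + 2\right)} = 48 - - \frac{1}{5 \left(-4 + 2\right)} = 48 - - \frac{1}{5 \left(-2\right)} = 48 - \left(- \frac{1}{5}\right) \left(- \frac{1}{2}\right) = 48 - \frac{1}{10} = \frac{479}{10}$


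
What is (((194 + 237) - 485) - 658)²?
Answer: 506944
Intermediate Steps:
(((194 + 237) - 485) - 658)² = ((431 - 485) - 658)² = (-54 - 658)² = (-712)² = 506944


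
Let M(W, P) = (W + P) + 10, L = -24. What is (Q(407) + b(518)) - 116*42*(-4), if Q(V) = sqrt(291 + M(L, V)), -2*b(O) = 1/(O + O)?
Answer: 40379135/2072 + 6*sqrt(19) ≈ 19514.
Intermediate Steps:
b(O) = -1/(4*O) (b(O) = -1/(2*(O + O)) = -1/(2*O)/2 = -1/(4*O))
M(W, P) = 10 + P + W (M(W, P) = (P + W) + 10 = 10 + P + W)
Q(V) = sqrt(277 + V) (Q(V) = sqrt(291 + (10 + V - 24)) = sqrt(291 + (-14 + V)) = sqrt(277 + V))
(Q(407) + b(518)) - 116*42*(-4) = (sqrt(277 + 407) - 1/4/518) - 116*42*(-4) = (sqrt(684) - 1/4*1/518) - 4872*(-4) = (6*sqrt(19) - 1/2072) + 19488 = (-1/2072 + 6*sqrt(19)) + 19488 = 40379135/2072 + 6*sqrt(19)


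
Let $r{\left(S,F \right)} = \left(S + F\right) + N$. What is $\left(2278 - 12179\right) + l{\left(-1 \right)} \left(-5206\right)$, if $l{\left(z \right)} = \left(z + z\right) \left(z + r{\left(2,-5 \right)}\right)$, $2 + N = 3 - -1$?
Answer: $-30725$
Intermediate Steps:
$N = 2$ ($N = -2 + \left(3 - -1\right) = -2 + \left(3 + 1\right) = -2 + 4 = 2$)
$r{\left(S,F \right)} = 2 + F + S$ ($r{\left(S,F \right)} = \left(S + F\right) + 2 = \left(F + S\right) + 2 = 2 + F + S$)
$l{\left(z \right)} = 2 z \left(-1 + z\right)$ ($l{\left(z \right)} = \left(z + z\right) \left(z + \left(2 - 5 + 2\right)\right) = 2 z \left(z - 1\right) = 2 z \left(-1 + z\right)$)
$\left(2278 - 12179\right) + l{\left(-1 \right)} \left(-5206\right) = \left(2278 - 12179\right) + 2 \left(-1\right) \left(-1 - 1\right) \left(-5206\right) = -9901 + 2 \left(-1\right) \left(-2\right) \left(-5206\right) = -9901 + 4 \left(-5206\right) = -9901 - 20824 = -30725$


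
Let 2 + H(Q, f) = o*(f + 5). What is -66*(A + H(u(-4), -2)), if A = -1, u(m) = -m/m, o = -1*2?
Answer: 594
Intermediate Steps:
o = -2
u(m) = -1 (u(m) = -1*1 = -1)
H(Q, f) = -12 - 2*f (H(Q, f) = -2 - 2*(f + 5) = -2 - 2*(5 + f) = -2 + (-10 - 2*f) = -12 - 2*f)
-66*(A + H(u(-4), -2)) = -66*(-1 + (-12 - 2*(-2))) = -66*(-1 + (-12 + 4)) = -66*(-1 - 8) = -66*(-9) = 594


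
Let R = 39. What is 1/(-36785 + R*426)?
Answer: -1/20171 ≈ -4.9576e-5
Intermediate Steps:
1/(-36785 + R*426) = 1/(-36785 + 39*426) = 1/(-36785 + 16614) = 1/(-20171) = -1/20171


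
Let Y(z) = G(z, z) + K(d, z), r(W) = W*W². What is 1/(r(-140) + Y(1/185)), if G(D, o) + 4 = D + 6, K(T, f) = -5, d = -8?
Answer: -185/507640554 ≈ -3.6443e-7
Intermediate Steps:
r(W) = W³
G(D, o) = 2 + D (G(D, o) = -4 + (D + 6) = -4 + (6 + D) = 2 + D)
Y(z) = -3 + z (Y(z) = (2 + z) - 5 = -3 + z)
1/(r(-140) + Y(1/185)) = 1/((-140)³ + (-3 + 1/185)) = 1/(-2744000 + (-3 + 1/185)) = 1/(-2744000 - 554/185) = 1/(-507640554/185) = -185/507640554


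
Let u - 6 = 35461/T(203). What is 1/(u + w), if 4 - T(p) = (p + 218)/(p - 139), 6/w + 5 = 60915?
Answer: -201003/2763503735 ≈ -7.2735e-5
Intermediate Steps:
w = 3/30455 (w = 6/(-5 + 60915) = 6/60910 = 6*(1/60910) = 3/30455 ≈ 9.8506e-5)
T(p) = 4 - (218 + p)/(-139 + p) (T(p) = 4 - (p + 218)/(p - 139) = 4 - (218 + p)/(-139 + p))
u = -2268514/165 (u = 6 + 35461/((3*(-258 + 203)/(-139 + 203))) = 6 + 35461/((3*(-55)/64)) = 6 + 35461/((3*(1/64)*(-55))) = 6 + 35461/(-165/64) = 6 + 35461*(-64/165) = 6 - 2269504/165 = -2268514/165 ≈ -13749.)
1/(u + w) = 1/(-2268514/165 + 3/30455) = 1/(-2763503735/201003) = -201003/2763503735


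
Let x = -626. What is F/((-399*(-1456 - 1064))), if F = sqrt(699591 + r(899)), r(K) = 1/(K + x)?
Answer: sqrt(13034954478)/137248020 ≈ 0.00083186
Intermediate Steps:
r(K) = 1/(-626 + K) (r(K) = 1/(K - 626) = 1/(-626 + K))
F = 2*sqrt(13034954478)/273 (F = sqrt(699591 + 1/(-626 + 899)) = sqrt(699591 + 1/273) = sqrt(190988344/273) = 2*sqrt(13034954478)/273 ≈ 836.42)
F/((-399*(-1456 - 1064))) = (2*sqrt(13034954478)/273)/((-399*(-1456 - 1064))) = (2*sqrt(13034954478)/273)/((-399*(-2520))) = (2*sqrt(13034954478)/273)/1005480 = (2*sqrt(13034954478)/273)*(1/1005480) = sqrt(13034954478)/137248020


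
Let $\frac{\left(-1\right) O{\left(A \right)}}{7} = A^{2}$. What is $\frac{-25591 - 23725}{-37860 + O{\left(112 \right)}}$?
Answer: $\frac{12329}{31417} \approx 0.39243$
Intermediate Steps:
$O{\left(A \right)} = - 7 A^{2}$
$\frac{-25591 - 23725}{-37860 + O{\left(112 \right)}} = \frac{-25591 - 23725}{-37860 - 7 \cdot 112^{2}} = - \frac{49316}{-37860 - 87808} = - \frac{49316}{-125668} = \left(-49316\right) \left(- \frac{1}{125668}\right) = \frac{12329}{31417}$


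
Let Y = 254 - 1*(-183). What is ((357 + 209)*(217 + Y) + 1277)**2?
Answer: 137968416481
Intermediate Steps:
Y = 437 (Y = 254 + 183 = 437)
((357 + 209)*(217 + Y) + 1277)**2 = ((357 + 209)*(217 + 437) + 1277)**2 = (566*654 + 1277)**2 = (370164 + 1277)**2 = 371441**2 = 137968416481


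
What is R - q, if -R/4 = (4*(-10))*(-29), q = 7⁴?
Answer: -7041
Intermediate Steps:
q = 2401
R = -4640 (R = -4*4*(-10)*(-29) = -(-160)*(-29) = -4*1160 = -4640)
R - q = -4640 - 1*2401 = -4640 - 2401 = -7041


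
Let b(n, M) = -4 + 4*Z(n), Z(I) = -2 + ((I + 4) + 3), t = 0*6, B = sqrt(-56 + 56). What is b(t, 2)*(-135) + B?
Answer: -2160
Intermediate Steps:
B = 0 (B = sqrt(0) = 0)
t = 0
Z(I) = 5 + I (Z(I) = -2 + ((4 + I) + 3) = -2 + (7 + I) = 5 + I)
b(n, M) = 16 + 4*n (b(n, M) = -4 + 4*(5 + n) = -4 + (20 + 4*n) = 16 + 4*n)
b(t, 2)*(-135) + B = (16 + 4*0)*(-135) + 0 = (16 + 0)*(-135) + 0 = 16*(-135) + 0 = -2160 + 0 = -2160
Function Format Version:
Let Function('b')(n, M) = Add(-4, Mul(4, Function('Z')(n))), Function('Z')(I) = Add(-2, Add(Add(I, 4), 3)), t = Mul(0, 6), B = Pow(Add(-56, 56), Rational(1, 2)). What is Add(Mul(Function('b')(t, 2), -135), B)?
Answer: -2160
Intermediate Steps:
B = 0 (B = Pow(0, Rational(1, 2)) = 0)
t = 0
Function('Z')(I) = Add(5, I) (Function('Z')(I) = Add(-2, Add(Add(4, I), 3)) = Add(-2, Add(7, I)) = Add(5, I))
Function('b')(n, M) = Add(16, Mul(4, n)) (Function('b')(n, M) = Add(-4, Mul(4, Add(5, n))) = Add(-4, Add(20, Mul(4, n))) = Add(16, Mul(4, n)))
Add(Mul(Function('b')(t, 2), -135), B) = Add(Mul(Add(16, Mul(4, 0)), -135), 0) = Add(Mul(Add(16, 0), -135), 0) = Add(Mul(16, -135), 0) = Add(-2160, 0) = -2160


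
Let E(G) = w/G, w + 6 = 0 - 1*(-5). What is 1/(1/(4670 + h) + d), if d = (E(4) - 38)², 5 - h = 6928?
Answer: 36048/52740461 ≈ 0.00068350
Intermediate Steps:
h = -6923 (h = 5 - 1*6928 = 5 - 6928 = -6923)
w = -1 (w = -6 + (0 - 1*(-5)) = -6 + (0 + 5) = -6 + 5 = -1)
E(G) = -1/G
d = 23409/16 (d = (-1/4 - 38)² = (-1*¼ - 38)² = (-¼ - 38)² = (-153/4)² = 23409/16 ≈ 1463.1)
1/(1/(4670 + h) + d) = 1/(1/(4670 - 6923) + 23409/16) = 1/(1/(-2253) + 23409/16) = 1/(-1/2253 + 23409/16) = 1/(52740461/36048) = 36048/52740461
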